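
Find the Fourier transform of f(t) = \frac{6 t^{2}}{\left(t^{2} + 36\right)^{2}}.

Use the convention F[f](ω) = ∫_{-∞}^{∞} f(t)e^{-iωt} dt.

F(ω) = \frac{\pi \left(1 - 6 \left|{\omega}\right|\right) e^{- 6 \left|{\omega}\right|}}{2}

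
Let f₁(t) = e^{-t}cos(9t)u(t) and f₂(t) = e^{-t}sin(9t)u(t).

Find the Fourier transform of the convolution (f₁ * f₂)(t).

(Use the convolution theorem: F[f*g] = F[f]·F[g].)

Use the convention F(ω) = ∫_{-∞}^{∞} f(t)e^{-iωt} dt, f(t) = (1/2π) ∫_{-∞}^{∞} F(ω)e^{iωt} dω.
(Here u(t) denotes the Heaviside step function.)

F[f₁*f₂](ω) = \frac{9 \left(i \omega + 1\right)}{\left(\left(i \omega + 1\right)^{2} + 81\right)^{2}}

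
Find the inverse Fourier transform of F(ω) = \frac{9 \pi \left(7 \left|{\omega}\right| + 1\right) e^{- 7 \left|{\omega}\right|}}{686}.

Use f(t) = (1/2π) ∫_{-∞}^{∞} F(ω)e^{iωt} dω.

f(t) = \frac{9}{\left(t^{2} + 49\right)^{2}}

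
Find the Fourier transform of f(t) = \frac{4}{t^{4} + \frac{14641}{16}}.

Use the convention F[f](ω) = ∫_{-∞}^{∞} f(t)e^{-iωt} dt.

F(ω) = \frac{32 \pi e^{- \frac{11 \sqrt{2} \left|{\omega}\right|}{4}} \sin{\left(\frac{11 \sqrt{2} \left|{\omega}\right|}{4} + \frac{\pi}{4} \right)}}{1331}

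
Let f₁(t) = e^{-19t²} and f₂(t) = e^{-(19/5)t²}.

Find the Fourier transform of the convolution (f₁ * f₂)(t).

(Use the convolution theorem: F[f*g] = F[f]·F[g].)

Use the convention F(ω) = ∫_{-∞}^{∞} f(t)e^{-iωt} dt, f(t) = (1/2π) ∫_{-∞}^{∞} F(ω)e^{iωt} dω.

F[f₁*f₂](ω) = \frac{\sqrt{5} \pi e^{- \frac{3 \omega^{2}}{38}}}{19}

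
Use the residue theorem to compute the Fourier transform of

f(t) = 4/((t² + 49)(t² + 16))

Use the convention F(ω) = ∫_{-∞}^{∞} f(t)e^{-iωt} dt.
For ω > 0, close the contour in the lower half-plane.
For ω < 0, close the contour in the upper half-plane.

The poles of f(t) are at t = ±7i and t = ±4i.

Let g(z) = f(z)e^{-iωz}; for large |z| the factor e^{-iωz} decays in the lower half-plane when ω > 0 and in the upper half-plane when ω < 0.

Case ω > 0 (lower half-plane, clockwise contour ⇒ F(ω) = -2πi·ΣRes):
  Res_{z = - 7 i} g(z) = - \frac{2 i e^{- 7 \omega}}{231}
  Res_{z = - 4 i} g(z) = \frac{i e^{- 4 \omega}}{66}
  F(ω) = -2πi·ΣRes = \frac{\pi \left(7 e^{3 \omega} - 4\right) e^{- 7 \omega}}{231}

Case ω < 0 (upper half-plane, counterclockwise contour ⇒ F(ω) = +2πi·ΣRes):
  Res_{z = 7 i} g(z) = \frac{2 i e^{7 \omega}}{231}
  Res_{z = 4 i} g(z) = - \frac{i e^{4 \omega}}{66}
  F(ω) = 2πi·ΣRes = \frac{\pi \left(7 - 4 e^{3 \omega}\right) e^{4 \omega}}{231}

Both cases combine into a single formula in |ω|:

F(ω) = \frac{\pi \left(7 e^{3 \left|{\omega}\right|} - 4\right) e^{- 7 \left|{\omega}\right|}}{231}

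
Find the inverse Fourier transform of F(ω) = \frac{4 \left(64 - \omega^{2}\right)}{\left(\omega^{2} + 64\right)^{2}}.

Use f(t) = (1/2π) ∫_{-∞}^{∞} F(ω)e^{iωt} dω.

f(t) = 2 e^{- 8 \left|{t}\right|} \left|{t}\right|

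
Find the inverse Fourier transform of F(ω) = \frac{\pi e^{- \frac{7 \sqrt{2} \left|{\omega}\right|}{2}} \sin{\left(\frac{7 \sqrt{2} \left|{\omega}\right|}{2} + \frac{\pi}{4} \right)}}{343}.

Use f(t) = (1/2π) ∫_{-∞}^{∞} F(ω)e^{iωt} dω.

f(t) = \frac{1}{t^{4} + 2401}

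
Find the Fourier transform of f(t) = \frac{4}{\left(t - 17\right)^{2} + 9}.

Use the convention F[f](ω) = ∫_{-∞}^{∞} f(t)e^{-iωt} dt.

F(ω) = \frac{4 \pi e^{- 17 i \omega - 3 \left|{\omega}\right|}}{3}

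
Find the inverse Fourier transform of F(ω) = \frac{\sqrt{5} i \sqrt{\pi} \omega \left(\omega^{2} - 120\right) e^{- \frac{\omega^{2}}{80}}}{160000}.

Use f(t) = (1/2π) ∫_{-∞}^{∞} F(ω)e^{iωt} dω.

f(t) = 4 t^{3} e^{- 20 t^{2}}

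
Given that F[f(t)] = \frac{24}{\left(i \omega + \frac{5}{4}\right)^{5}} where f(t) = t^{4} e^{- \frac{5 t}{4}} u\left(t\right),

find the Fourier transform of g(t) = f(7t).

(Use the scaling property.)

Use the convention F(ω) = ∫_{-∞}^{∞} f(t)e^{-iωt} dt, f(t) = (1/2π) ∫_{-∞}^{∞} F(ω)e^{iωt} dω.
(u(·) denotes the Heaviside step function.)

F[g](ω) = \frac{59006976}{\left(4 i \omega + 35\right)^{5}}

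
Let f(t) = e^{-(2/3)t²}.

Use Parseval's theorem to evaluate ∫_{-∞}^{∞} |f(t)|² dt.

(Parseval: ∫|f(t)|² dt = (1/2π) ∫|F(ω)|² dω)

∫|f(t)|² dt = \frac{\sqrt{3} \sqrt{\pi}}{2}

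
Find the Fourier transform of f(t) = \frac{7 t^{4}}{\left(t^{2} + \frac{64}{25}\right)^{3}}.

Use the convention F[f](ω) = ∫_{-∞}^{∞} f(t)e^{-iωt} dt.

F(ω) = \frac{7 \pi \left(64 \omega^{2} - 200 \left|{\omega}\right| + 75\right) e^{- \frac{8 \left|{\omega}\right|}{5}}}{320}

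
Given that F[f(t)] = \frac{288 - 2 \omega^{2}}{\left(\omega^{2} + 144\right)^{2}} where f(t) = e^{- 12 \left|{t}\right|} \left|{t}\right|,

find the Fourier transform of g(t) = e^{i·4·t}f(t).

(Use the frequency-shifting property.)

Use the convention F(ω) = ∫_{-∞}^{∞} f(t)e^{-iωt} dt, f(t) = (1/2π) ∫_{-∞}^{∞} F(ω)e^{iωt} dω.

F[g](ω) = \frac{2 \left(144 - \left(\omega - 4\right)^{2}\right)}{\left(\left(\omega - 4\right)^{2} + 144\right)^{2}}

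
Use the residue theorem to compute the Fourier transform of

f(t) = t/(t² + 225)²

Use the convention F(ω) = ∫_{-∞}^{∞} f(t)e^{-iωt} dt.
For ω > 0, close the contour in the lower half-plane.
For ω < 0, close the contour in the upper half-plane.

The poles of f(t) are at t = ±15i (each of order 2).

Let g(z) = f(z)e^{-iωz}; for large |z| the factor e^{-iωz} decays in the lower half-plane when ω > 0 and in the upper half-plane when ω < 0.

Case ω > 0 (lower half-plane, clockwise contour ⇒ F(ω) = -2πi·ΣRes):
  Res_{z = - 15 i} g(z) = \frac{\omega e^{- 15 \omega}}{60} (pole of order 2)
  F(ω) = -2πi·ΣRes = - \frac{i \pi \omega e^{- 15 \omega}}{30}

Case ω < 0 (upper half-plane, counterclockwise contour ⇒ F(ω) = +2πi·ΣRes):
  Res_{z = 15 i} g(z) = - \frac{\omega e^{15 \omega}}{60} (pole of order 2)
  F(ω) = 2πi·ΣRes = - \frac{i \pi \omega e^{15 \omega}}{30}

Both cases combine into a single formula in |ω|:

F(ω) = - \frac{i \pi \omega e^{- 15 \left|{\omega}\right|}}{30}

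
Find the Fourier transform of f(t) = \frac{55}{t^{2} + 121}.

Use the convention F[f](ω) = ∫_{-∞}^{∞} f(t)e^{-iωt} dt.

F(ω) = 5 \pi e^{- 11 \left|{\omega}\right|}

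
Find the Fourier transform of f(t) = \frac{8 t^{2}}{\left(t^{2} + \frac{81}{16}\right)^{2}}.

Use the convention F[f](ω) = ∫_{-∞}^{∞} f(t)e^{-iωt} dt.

F(ω) = \frac{4 \pi \left(4 - 9 \left|{\omega}\right|\right) e^{- \frac{9 \left|{\omega}\right|}{4}}}{9}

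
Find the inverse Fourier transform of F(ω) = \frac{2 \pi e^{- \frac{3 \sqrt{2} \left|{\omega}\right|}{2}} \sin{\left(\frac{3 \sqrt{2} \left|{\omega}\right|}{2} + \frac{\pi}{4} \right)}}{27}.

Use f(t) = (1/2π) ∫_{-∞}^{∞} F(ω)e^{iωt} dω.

f(t) = \frac{2}{t^{4} + 81}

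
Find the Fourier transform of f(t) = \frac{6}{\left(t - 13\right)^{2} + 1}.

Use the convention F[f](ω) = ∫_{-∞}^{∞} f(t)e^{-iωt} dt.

F(ω) = 6 \pi e^{- 13 i \omega - \left|{\omega}\right|}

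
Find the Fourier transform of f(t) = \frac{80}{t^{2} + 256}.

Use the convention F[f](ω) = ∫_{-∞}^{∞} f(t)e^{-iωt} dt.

F(ω) = 5 \pi e^{- 16 \left|{\omega}\right|}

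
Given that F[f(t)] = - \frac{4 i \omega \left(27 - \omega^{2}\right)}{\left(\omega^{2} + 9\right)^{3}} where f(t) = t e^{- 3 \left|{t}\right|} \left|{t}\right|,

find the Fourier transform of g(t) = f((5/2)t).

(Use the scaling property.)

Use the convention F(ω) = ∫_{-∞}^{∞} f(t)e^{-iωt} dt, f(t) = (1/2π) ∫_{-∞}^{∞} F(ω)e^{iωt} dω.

F[g](ω) = \frac{400 i \omega \left(4 \omega^{2} - 675\right)}{\left(4 \omega^{2} + 225\right)^{3}}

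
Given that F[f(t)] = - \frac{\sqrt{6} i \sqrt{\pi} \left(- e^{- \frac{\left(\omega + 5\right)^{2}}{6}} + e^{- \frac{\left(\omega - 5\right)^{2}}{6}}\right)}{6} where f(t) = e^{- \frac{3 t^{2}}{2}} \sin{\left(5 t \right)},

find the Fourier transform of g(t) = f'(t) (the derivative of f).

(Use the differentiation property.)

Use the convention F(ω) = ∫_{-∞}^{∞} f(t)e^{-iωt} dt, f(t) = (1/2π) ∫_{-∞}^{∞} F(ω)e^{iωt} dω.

F[g](ω) = \frac{\sqrt{6} \sqrt{\pi} \omega \left(e^{\frac{10 \omega}{3}} - 1\right) e^{- \frac{\omega^{2}}{6} - \frac{5 \omega}{3} - \frac{25}{6}}}{6}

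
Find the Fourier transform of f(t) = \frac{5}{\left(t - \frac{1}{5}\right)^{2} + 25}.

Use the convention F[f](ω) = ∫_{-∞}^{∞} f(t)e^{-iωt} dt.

F(ω) = \pi e^{- \frac{i \omega}{5} - 5 \left|{\omega}\right|}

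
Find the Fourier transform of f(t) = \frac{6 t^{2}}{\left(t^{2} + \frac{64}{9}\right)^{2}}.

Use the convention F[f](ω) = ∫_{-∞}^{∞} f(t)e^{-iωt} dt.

F(ω) = \frac{3 \pi \left(3 - 8 \left|{\omega}\right|\right) e^{- \frac{8 \left|{\omega}\right|}{3}}}{8}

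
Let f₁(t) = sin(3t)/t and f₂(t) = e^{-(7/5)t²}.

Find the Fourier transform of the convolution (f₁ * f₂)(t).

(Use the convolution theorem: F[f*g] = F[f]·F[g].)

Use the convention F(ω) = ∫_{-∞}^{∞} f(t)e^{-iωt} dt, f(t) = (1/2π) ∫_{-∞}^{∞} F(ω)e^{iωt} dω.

F[f₁*f₂](ω) = \begin{cases} \frac{\sqrt{35} \pi^{\frac{3}{2}} e^{- \frac{5 \omega^{2}}{28}}}{7} & \text{for}\: \omega > -3 \wedge \omega < 3 \\0 & \text{otherwise} \end{cases}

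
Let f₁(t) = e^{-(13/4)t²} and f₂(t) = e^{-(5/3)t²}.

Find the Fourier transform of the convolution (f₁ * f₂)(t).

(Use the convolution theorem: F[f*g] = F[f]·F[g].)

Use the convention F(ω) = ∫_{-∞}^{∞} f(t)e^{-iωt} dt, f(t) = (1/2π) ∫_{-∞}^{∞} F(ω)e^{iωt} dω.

F[f₁*f₂](ω) = \frac{2 \sqrt{195} \pi e^{- \frac{59 \omega^{2}}{260}}}{65}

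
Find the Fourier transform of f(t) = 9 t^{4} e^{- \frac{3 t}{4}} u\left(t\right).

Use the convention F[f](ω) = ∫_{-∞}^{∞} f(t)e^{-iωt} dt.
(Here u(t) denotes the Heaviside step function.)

F(ω) = \frac{221184}{\left(4 i \omega + 3\right)^{5}}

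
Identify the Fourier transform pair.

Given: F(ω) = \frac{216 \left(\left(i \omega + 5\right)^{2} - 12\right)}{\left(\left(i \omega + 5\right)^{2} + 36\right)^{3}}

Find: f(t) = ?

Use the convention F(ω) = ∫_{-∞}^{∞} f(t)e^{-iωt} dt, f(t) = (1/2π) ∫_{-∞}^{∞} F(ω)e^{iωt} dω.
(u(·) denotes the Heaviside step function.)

f(t) = 6 t^{2} e^{- 5 t} \sin{\left(6 t \right)} u\left(t\right)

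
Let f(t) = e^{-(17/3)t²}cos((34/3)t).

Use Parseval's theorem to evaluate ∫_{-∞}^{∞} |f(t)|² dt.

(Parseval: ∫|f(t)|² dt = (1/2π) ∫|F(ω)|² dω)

∫|f(t)|² dt = \frac{\sqrt{102} \sqrt{\pi} \left(1 + e^{\frac{34}{3}}\right)}{68 e^{\frac{34}{3}}}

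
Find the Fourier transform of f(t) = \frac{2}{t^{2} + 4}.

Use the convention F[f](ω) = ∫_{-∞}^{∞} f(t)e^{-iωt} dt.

F(ω) = \pi e^{- 2 \left|{\omega}\right|}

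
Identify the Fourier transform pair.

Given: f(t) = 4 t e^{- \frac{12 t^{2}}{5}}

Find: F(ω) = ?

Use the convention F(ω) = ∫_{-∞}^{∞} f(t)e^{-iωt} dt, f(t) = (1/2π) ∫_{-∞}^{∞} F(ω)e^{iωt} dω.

F(ω) = - \frac{5 \sqrt{15} i \sqrt{\pi} \omega e^{- \frac{5 \omega^{2}}{48}}}{36}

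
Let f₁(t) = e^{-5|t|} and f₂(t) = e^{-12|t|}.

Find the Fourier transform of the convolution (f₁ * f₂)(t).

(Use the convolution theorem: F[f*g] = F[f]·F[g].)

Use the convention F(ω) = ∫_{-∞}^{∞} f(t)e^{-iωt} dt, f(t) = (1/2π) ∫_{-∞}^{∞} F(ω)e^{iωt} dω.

F[f₁*f₂](ω) = \frac{240}{\left(\omega^{2} + 25\right) \left(\omega^{2} + 144\right)}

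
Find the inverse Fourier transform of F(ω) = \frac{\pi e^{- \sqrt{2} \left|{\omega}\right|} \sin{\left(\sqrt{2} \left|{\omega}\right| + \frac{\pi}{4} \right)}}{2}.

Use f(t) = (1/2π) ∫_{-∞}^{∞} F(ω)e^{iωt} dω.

f(t) = \frac{4}{t^{4} + 16}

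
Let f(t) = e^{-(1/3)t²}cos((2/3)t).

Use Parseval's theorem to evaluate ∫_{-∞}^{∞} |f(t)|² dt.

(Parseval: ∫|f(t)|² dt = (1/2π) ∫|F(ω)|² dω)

∫|f(t)|² dt = \frac{\sqrt{6} \sqrt{\pi} \left(1 + e^{\frac{2}{3}}\right)}{4 e^{\frac{2}{3}}}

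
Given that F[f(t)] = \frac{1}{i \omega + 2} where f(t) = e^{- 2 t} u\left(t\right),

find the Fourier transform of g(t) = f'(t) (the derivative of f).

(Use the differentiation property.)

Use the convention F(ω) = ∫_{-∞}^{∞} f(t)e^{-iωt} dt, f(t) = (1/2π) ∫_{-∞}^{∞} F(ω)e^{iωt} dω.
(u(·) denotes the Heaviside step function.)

F[g](ω) = \frac{\omega}{\omega - 2 i}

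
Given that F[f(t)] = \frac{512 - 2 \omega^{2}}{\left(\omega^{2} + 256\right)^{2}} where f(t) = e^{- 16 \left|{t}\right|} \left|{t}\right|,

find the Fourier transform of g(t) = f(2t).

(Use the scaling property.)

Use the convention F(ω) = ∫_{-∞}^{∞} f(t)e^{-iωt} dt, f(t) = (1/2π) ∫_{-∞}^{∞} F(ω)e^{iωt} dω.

F[g](ω) = \frac{4 \left(1024 - \omega^{2}\right)}{\left(\omega^{2} + 1024\right)^{2}}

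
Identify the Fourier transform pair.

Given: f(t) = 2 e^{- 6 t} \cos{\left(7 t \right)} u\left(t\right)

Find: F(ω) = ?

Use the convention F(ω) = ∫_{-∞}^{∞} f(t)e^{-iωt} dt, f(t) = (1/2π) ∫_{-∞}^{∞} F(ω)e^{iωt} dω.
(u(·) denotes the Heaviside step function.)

F(ω) = \frac{2 \left(i \omega + 6\right)}{\left(i \omega + 6\right)^{2} + 49}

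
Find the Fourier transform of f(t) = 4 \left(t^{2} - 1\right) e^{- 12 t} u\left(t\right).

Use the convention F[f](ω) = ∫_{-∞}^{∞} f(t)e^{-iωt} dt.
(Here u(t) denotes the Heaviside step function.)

F(ω) = \frac{4 \left(2 i \omega - \left(i \omega + 12\right)^{3} + 24\right)}{\left(i \omega + 12\right)^{4}}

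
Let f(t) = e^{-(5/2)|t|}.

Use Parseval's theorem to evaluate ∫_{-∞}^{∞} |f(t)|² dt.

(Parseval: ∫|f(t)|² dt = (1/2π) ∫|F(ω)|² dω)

∫|f(t)|² dt = \frac{2}{5}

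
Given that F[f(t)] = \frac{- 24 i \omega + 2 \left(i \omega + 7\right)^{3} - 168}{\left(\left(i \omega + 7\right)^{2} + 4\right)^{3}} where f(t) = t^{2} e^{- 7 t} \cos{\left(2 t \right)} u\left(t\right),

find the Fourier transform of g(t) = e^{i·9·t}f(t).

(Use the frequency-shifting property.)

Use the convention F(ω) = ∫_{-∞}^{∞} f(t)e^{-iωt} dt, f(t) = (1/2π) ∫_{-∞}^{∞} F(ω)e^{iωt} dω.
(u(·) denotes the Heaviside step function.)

F[g](ω) = \frac{2 \left(12 i \left(9 - \omega\right) + \left(i \left(\omega - 9\right) + 7\right)^{3} - 84\right)}{\left(\left(i \left(\omega - 9\right) + 7\right)^{2} + 4\right)^{3}}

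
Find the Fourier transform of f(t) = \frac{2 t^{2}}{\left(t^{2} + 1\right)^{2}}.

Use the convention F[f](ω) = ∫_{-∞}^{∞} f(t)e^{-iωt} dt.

F(ω) = \pi \left(1 - \left|{\omega}\right|\right) e^{- \left|{\omega}\right|}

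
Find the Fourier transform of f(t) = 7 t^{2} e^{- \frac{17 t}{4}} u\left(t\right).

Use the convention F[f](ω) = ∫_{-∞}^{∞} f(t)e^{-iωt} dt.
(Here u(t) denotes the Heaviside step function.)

F(ω) = \frac{896}{\left(4 i \omega + 17\right)^{3}}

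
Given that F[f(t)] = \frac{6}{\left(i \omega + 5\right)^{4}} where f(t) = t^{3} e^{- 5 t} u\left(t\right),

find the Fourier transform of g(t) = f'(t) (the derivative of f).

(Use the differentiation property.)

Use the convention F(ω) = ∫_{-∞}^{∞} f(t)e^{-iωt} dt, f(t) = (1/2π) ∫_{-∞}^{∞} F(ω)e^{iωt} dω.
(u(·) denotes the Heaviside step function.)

F[g](ω) = \frac{6 i \omega}{\left(i \omega + 5\right)^{4}}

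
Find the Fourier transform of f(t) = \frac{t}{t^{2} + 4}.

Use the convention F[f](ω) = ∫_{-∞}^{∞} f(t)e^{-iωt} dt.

F(ω) = - i \pi e^{- 2 \left|{\omega}\right|} \operatorname{sign}{\left(\omega \right)}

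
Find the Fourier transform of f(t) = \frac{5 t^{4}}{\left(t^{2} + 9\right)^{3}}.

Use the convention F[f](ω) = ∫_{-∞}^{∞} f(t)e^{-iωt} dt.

F(ω) = \frac{5 \pi \left(3 \omega^{2} - 5 \left|{\omega}\right| + 1\right) e^{- 3 \left|{\omega}\right|}}{8}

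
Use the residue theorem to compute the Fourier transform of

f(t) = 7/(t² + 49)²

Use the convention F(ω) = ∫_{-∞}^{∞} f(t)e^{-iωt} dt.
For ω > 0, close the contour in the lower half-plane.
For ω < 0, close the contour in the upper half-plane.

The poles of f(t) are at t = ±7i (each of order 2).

Let g(z) = f(z)e^{-iωz}; for large |z| the factor e^{-iωz} decays in the lower half-plane when ω > 0 and in the upper half-plane when ω < 0.

Case ω > 0 (lower half-plane, clockwise contour ⇒ F(ω) = -2πi·ΣRes):
  Res_{z = - 7 i} g(z) = \frac{i \left(7 \omega + 1\right) e^{- 7 \omega}}{196} (pole of order 2)
  F(ω) = -2πi·ΣRes = \frac{\pi \left(7 \omega + 1\right) e^{- 7 \omega}}{98}

Case ω < 0 (upper half-plane, counterclockwise contour ⇒ F(ω) = +2πi·ΣRes):
  Res_{z = 7 i} g(z) = \frac{i \left(7 \omega - 1\right) e^{7 \omega}}{196} (pole of order 2)
  F(ω) = 2πi·ΣRes = \frac{\pi \left(1 - 7 \omega\right) e^{7 \omega}}{98}

Both cases combine into a single formula in |ω|:

F(ω) = \frac{\pi \left(7 \left|{\omega}\right| + 1\right) e^{- 7 \left|{\omega}\right|}}{98}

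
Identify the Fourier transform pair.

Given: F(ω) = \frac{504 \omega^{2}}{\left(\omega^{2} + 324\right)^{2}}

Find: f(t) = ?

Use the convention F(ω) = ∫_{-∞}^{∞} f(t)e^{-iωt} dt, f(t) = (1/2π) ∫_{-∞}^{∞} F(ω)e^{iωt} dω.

f(t) = 7 \left(1 - 18 \left|{t}\right|\right) e^{- 18 \left|{t}\right|}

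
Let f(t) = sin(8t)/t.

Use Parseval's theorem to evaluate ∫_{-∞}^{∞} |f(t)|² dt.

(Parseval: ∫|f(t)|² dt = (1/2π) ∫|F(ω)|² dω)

∫|f(t)|² dt = 8 \pi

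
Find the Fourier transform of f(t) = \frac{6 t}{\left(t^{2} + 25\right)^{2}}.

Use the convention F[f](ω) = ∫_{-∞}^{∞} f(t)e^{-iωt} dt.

F(ω) = - \frac{3 i \pi \omega e^{- 5 \left|{\omega}\right|}}{5}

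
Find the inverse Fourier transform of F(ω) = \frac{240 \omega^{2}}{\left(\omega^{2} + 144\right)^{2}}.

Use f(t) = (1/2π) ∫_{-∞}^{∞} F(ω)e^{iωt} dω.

f(t) = 5 \left(1 - 12 \left|{t}\right|\right) e^{- 12 \left|{t}\right|}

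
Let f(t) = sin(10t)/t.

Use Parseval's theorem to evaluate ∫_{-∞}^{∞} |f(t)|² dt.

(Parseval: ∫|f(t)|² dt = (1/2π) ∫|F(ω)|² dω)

∫|f(t)|² dt = 10 \pi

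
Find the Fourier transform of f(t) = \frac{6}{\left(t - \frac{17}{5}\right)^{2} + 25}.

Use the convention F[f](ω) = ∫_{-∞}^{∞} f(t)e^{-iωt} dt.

F(ω) = \frac{6 \pi e^{- \frac{17 i \omega}{5} - 5 \left|{\omega}\right|}}{5}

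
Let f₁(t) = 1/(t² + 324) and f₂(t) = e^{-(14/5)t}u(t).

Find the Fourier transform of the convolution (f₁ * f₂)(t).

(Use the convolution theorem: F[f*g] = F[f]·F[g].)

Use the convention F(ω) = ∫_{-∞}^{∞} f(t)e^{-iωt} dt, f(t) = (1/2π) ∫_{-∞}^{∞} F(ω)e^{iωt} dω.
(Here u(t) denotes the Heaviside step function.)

F[f₁*f₂](ω) = \frac{5 \pi e^{- 18 \left|{\omega}\right|}}{18 \left(5 i \omega + 14\right)}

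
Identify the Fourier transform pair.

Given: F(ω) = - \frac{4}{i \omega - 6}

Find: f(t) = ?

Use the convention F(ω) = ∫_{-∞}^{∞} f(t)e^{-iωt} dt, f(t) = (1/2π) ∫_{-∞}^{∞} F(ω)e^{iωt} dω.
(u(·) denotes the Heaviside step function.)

f(t) = 4 e^{6 t} u\left(- t\right)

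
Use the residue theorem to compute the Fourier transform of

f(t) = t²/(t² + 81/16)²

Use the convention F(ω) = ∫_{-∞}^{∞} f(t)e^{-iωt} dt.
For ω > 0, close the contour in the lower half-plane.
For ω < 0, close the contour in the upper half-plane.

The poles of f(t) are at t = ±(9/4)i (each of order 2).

Let g(z) = f(z)e^{-iωz}; for large |z| the factor e^{-iωz} decays in the lower half-plane when ω > 0 and in the upper half-plane when ω < 0.

Case ω > 0 (lower half-plane, clockwise contour ⇒ F(ω) = -2πi·ΣRes):
  Res_{z = - \frac{9 i}{4}} g(z) = \frac{i \left(4 - 9 \omega\right) e^{- \frac{9 \omega}{4}}}{36} (pole of order 2)
  F(ω) = -2πi·ΣRes = \frac{\pi \left(4 - 9 \omega\right) e^{- \frac{9 \omega}{4}}}{18}

Case ω < 0 (upper half-plane, counterclockwise contour ⇒ F(ω) = +2πi·ΣRes):
  Res_{z = \frac{9 i}{4}} g(z) = \frac{i \left(- 9 \omega - 4\right) e^{\frac{9 \omega}{4}}}{36} (pole of order 2)
  F(ω) = 2πi·ΣRes = \frac{\pi \left(9 \omega + 4\right) e^{\frac{9 \omega}{4}}}{18}

Both cases combine into a single formula in |ω|:

F(ω) = \frac{\pi \left(4 - 9 \left|{\omega}\right|\right) e^{- \frac{9 \left|{\omega}\right|}{4}}}{18}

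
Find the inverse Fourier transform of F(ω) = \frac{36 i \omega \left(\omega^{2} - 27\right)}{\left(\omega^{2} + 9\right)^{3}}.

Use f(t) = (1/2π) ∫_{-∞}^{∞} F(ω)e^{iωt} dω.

f(t) = 9 t e^{- 3 \left|{t}\right|} \left|{t}\right|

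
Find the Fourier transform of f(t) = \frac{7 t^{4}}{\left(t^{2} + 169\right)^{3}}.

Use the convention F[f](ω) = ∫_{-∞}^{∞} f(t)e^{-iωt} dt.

F(ω) = \frac{7 \pi \left(169 \omega^{2} - 65 \left|{\omega}\right| + 3\right) e^{- 13 \left|{\omega}\right|}}{104}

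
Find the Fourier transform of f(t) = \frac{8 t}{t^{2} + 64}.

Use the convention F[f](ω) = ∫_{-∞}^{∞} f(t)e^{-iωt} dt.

F(ω) = - 8 i \pi e^{- 8 \left|{\omega}\right|} \operatorname{sign}{\left(\omega \right)}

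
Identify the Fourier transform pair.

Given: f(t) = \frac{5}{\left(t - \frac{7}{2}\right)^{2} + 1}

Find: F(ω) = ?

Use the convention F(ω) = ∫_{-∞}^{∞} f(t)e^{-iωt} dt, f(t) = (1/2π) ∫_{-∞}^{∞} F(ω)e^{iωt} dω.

F(ω) = 5 \pi e^{- \frac{7 i \omega}{2} - \left|{\omega}\right|}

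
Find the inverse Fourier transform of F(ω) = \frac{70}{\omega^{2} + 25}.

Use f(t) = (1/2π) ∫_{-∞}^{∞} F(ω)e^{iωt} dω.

f(t) = 7 e^{- 5 \left|{t}\right|}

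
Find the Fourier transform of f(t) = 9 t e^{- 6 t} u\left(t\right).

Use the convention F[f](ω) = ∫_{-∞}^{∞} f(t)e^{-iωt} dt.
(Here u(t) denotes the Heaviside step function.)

F(ω) = \frac{9}{\left(i \omega + 6\right)^{2}}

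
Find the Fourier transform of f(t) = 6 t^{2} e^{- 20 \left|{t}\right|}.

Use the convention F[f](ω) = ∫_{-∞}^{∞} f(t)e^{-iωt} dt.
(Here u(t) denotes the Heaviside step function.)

F(ω) = \frac{480 \left(400 - 3 \omega^{2}\right)}{\left(\omega^{2} + 400\right)^{3}}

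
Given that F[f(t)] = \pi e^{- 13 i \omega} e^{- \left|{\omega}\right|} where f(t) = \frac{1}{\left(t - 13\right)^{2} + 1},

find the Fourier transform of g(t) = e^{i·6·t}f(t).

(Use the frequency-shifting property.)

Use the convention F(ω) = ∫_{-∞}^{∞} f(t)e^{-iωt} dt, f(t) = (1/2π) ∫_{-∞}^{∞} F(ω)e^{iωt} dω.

F[g](ω) = \pi e^{- 13 i \left(\omega - 6\right) - \left|{\omega - 6}\right|}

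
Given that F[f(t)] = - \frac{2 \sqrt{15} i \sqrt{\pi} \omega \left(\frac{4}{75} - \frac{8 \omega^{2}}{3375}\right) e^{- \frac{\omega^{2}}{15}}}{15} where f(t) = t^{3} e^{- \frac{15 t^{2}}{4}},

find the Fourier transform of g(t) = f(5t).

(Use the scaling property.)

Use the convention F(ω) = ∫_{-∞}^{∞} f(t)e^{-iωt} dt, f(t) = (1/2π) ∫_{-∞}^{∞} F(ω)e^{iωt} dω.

F[g](ω) = \frac{8 \sqrt{15} i \sqrt{\pi} \omega \left(2 \omega^{2} - 1125\right) e^{- \frac{\omega^{2}}{375}}}{31640625}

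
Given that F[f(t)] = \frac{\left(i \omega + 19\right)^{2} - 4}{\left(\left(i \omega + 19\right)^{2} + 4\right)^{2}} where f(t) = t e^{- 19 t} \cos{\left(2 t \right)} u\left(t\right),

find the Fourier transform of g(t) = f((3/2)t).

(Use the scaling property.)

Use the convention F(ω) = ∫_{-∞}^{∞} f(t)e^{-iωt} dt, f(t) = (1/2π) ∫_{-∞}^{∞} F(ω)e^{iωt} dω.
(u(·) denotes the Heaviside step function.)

F[g](ω) = \frac{6 \left(\left(2 i \omega + 57\right)^{2} - 36\right)}{\left(\left(2 i \omega + 57\right)^{2} + 36\right)^{2}}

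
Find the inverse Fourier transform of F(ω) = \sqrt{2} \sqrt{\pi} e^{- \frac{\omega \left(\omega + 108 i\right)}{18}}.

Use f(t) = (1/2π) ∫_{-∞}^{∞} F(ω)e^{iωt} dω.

f(t) = 3 e^{- \frac{9 \left(t - 6\right)^{2}}{2}}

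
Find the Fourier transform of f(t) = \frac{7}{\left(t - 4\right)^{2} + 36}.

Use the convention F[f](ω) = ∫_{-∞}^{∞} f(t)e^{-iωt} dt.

F(ω) = \frac{7 \pi e^{- 4 i \omega - 6 \left|{\omega}\right|}}{6}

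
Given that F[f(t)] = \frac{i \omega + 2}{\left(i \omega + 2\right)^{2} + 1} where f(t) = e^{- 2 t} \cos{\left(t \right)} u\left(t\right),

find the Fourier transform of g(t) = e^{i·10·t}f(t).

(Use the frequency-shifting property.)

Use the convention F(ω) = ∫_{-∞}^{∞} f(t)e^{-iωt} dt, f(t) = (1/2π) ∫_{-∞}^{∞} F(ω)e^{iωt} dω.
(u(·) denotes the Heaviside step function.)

F[g](ω) = \frac{i \left(\omega - 10\right) + 2}{\left(i \left(\omega - 10\right) + 2\right)^{2} + 1}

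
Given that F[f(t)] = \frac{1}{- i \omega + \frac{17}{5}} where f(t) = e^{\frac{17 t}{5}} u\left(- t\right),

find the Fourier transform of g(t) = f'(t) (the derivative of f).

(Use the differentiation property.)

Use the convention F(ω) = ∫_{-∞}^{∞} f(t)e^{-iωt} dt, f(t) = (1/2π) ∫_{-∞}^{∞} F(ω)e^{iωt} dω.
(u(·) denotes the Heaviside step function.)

F[g](ω) = - \frac{5 \omega}{5 \omega + 17 i}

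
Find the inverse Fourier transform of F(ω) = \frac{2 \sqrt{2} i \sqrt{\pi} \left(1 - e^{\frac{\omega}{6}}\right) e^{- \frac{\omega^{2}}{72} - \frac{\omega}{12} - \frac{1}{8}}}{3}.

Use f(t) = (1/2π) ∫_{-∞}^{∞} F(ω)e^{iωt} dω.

f(t) = 8 e^{- 18 t^{2}} \sin{\left(3 t \right)}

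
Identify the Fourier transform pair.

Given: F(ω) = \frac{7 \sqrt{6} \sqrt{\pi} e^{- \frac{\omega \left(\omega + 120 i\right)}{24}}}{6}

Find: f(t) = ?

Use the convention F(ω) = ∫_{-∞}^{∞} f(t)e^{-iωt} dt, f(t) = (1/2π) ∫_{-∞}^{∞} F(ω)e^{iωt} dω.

f(t) = 7 e^{- 6 \left(t - 5\right)^{2}}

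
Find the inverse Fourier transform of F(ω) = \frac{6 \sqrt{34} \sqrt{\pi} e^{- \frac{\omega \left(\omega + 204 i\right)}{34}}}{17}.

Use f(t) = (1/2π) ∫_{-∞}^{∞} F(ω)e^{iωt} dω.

f(t) = 6 e^{- \frac{17 \left(t - 6\right)^{2}}{2}}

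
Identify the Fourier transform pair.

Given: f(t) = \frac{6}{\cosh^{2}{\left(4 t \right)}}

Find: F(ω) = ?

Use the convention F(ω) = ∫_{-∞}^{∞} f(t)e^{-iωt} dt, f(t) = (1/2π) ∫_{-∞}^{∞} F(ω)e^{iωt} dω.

F(ω) = \frac{3 \pi \omega}{8 \sinh{\left(\frac{\pi \omega}{8} \right)}}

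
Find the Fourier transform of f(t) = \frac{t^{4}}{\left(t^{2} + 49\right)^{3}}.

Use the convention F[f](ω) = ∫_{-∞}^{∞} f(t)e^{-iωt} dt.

F(ω) = \frac{\pi \left(49 \omega^{2} - 35 \left|{\omega}\right| + 3\right) e^{- 7 \left|{\omega}\right|}}{56}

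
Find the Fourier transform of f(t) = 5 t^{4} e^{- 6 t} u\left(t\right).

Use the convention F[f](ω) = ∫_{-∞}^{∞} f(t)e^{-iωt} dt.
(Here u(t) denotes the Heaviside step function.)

F(ω) = \frac{120}{\left(i \omega + 6\right)^{5}}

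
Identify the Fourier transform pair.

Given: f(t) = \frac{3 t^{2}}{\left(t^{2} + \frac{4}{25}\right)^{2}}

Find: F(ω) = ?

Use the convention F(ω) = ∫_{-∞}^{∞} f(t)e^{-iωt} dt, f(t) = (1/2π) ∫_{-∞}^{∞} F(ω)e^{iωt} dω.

F(ω) = \frac{3 \pi \left(5 - 2 \left|{\omega}\right|\right) e^{- \frac{2 \left|{\omega}\right|}{5}}}{4}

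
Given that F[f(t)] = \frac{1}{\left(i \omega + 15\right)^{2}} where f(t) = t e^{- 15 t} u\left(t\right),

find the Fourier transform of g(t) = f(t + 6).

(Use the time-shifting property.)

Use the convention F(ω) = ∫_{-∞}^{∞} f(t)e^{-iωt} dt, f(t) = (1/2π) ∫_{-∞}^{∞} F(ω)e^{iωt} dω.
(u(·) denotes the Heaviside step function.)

F[g](ω) = \frac{e^{6 i \omega}}{\left(i \omega + 15\right)^{2}}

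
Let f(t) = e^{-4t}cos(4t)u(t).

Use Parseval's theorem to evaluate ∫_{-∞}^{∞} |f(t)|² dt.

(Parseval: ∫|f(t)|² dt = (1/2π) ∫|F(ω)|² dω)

∫|f(t)|² dt = \frac{3}{32}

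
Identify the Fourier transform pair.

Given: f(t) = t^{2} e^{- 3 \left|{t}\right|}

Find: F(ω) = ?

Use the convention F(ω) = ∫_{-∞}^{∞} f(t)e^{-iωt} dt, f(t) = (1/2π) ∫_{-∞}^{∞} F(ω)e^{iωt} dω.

F(ω) = \frac{36 \left(3 - \omega^{2}\right)}{\left(\omega^{2} + 9\right)^{3}}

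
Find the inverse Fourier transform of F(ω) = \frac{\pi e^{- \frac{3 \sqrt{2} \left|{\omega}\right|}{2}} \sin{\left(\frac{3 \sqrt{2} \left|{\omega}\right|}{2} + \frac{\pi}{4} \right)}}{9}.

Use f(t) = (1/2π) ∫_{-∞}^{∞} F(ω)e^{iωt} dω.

f(t) = \frac{3}{t^{4} + 81}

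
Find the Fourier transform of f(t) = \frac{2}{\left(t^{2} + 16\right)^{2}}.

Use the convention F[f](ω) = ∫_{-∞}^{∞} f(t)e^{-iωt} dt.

F(ω) = \frac{\pi \left(4 \left|{\omega}\right| + 1\right) e^{- 4 \left|{\omega}\right|}}{64}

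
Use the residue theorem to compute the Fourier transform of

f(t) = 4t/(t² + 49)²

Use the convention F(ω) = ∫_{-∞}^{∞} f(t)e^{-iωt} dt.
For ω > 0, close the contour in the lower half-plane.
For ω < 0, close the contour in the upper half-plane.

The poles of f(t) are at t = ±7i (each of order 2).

Let g(z) = f(z)e^{-iωz}; for large |z| the factor e^{-iωz} decays in the lower half-plane when ω > 0 and in the upper half-plane when ω < 0.

Case ω > 0 (lower half-plane, clockwise contour ⇒ F(ω) = -2πi·ΣRes):
  Res_{z = - 7 i} g(z) = \frac{\omega e^{- 7 \omega}}{7} (pole of order 2)
  F(ω) = -2πi·ΣRes = - \frac{2 i \pi \omega e^{- 7 \omega}}{7}

Case ω < 0 (upper half-plane, counterclockwise contour ⇒ F(ω) = +2πi·ΣRes):
  Res_{z = 7 i} g(z) = - \frac{\omega e^{7 \omega}}{7} (pole of order 2)
  F(ω) = 2πi·ΣRes = - \frac{2 i \pi \omega e^{7 \omega}}{7}

Both cases combine into a single formula in |ω|:

F(ω) = - \frac{2 i \pi \omega e^{- 7 \left|{\omega}\right|}}{7}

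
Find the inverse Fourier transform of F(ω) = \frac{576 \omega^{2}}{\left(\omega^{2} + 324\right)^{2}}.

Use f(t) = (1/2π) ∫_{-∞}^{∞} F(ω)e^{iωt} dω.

f(t) = 8 \left(1 - 18 \left|{t}\right|\right) e^{- 18 \left|{t}\right|}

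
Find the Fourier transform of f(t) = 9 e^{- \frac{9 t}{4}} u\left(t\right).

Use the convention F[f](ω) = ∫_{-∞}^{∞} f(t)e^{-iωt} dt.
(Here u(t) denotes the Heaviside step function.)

F(ω) = \frac{36}{4 i \omega + 9}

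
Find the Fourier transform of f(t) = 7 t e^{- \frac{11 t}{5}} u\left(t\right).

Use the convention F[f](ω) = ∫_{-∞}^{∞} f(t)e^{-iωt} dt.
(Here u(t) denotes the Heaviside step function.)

F(ω) = \frac{175}{\left(5 i \omega + 11\right)^{2}}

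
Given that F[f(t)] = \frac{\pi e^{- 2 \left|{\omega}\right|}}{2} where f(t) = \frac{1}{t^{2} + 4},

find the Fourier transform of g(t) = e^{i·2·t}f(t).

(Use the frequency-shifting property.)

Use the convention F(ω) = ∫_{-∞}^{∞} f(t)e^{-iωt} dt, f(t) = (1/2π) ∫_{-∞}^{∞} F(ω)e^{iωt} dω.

F[g](ω) = \frac{\pi e^{- 2 \left|{\omega - 2}\right|}}{2}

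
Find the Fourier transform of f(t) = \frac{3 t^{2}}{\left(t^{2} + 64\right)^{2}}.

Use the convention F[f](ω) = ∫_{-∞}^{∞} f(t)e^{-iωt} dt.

F(ω) = \frac{3 \pi \left(1 - 8 \left|{\omega}\right|\right) e^{- 8 \left|{\omega}\right|}}{16}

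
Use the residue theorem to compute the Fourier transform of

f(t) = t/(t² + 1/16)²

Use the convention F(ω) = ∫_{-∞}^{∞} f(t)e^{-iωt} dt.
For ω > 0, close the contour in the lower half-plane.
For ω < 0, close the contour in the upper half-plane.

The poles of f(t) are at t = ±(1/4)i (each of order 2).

Let g(z) = f(z)e^{-iωz}; for large |z| the factor e^{-iωz} decays in the lower half-plane when ω > 0 and in the upper half-plane when ω < 0.

Case ω > 0 (lower half-plane, clockwise contour ⇒ F(ω) = -2πi·ΣRes):
  Res_{z = - \frac{i}{4}} g(z) = \omega e^{- \frac{\omega}{4}} (pole of order 2)
  F(ω) = -2πi·ΣRes = - 2 i \pi \omega e^{- \frac{\omega}{4}}

Case ω < 0 (upper half-plane, counterclockwise contour ⇒ F(ω) = +2πi·ΣRes):
  Res_{z = \frac{i}{4}} g(z) = - \omega e^{\frac{\omega}{4}} (pole of order 2)
  F(ω) = 2πi·ΣRes = - 2 i \pi \omega e^{\frac{\omega}{4}}

Both cases combine into a single formula in |ω|:

F(ω) = - 2 i \pi \omega e^{- \frac{\left|{\omega}\right|}{4}}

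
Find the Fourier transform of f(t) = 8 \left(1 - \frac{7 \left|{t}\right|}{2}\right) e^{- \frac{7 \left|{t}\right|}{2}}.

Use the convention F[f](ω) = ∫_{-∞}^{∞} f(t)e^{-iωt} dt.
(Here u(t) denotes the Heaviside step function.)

F(ω) = \frac{1792 \omega^{2}}{\left(4 \omega^{2} + 49\right)^{2}}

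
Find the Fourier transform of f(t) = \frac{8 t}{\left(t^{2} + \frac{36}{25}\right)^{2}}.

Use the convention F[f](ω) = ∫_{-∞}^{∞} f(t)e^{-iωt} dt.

F(ω) = - \frac{10 i \pi \omega e^{- \frac{6 \left|{\omega}\right|}{5}}}{3}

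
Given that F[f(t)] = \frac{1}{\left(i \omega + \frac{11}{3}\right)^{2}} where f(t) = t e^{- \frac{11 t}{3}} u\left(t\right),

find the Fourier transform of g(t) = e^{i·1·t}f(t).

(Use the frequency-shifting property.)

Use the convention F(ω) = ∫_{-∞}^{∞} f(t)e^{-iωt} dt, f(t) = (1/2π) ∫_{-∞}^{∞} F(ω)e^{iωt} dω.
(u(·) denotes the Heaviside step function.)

F[g](ω) = \frac{9}{\left(3 i \left(\omega - 1\right) + 11\right)^{2}}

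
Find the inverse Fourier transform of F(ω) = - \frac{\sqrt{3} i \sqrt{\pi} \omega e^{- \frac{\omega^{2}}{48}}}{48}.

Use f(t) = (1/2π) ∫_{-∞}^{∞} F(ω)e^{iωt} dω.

f(t) = 3 t e^{- 12 t^{2}}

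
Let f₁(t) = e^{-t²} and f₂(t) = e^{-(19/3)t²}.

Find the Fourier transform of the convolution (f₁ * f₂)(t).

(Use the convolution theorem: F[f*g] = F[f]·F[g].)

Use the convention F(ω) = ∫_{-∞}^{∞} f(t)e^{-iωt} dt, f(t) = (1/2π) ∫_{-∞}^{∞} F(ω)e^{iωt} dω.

F[f₁*f₂](ω) = \frac{\sqrt{57} \pi e^{- \frac{11 \omega^{2}}{38}}}{19}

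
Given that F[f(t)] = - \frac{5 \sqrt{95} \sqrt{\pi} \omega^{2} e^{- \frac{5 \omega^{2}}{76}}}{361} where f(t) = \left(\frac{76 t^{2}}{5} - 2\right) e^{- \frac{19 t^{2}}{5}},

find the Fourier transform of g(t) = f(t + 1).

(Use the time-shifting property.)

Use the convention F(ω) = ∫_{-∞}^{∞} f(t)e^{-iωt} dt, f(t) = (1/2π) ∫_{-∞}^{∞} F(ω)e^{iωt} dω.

F[g](ω) = - \frac{5 \sqrt{95} \sqrt{\pi} \omega^{2} e^{- \omega \left(\frac{5 \omega}{76} - i\right)}}{361}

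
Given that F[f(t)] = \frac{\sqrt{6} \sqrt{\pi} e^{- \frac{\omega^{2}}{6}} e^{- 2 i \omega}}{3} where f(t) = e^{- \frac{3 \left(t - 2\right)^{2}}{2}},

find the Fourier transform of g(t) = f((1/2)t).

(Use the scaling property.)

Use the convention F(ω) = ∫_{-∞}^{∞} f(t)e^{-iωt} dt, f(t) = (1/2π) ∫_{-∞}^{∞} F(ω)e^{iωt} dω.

F[g](ω) = \frac{2 \sqrt{6} \sqrt{\pi} e^{- \frac{2 \omega \left(\omega + 6 i\right)}{3}}}{3}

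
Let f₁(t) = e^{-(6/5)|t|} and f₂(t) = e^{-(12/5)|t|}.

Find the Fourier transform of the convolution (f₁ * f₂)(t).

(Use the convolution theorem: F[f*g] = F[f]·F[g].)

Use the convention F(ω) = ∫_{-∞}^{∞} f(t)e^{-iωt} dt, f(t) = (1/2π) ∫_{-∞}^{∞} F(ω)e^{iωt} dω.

F[f₁*f₂](ω) = \frac{7200}{625 \omega^{4} + 4500 \omega^{2} + 5184}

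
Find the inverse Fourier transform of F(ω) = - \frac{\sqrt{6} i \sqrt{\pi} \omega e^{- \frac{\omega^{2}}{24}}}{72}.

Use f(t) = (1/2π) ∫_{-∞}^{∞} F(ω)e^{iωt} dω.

f(t) = t e^{- 6 t^{2}}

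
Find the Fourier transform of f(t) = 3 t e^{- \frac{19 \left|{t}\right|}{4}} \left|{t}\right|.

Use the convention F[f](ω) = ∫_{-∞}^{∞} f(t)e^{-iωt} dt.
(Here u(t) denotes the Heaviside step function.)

F(ω) = \frac{3072 i \omega \left(16 \omega^{2} - 1083\right)}{\left(16 \omega^{2} + 361\right)^{3}}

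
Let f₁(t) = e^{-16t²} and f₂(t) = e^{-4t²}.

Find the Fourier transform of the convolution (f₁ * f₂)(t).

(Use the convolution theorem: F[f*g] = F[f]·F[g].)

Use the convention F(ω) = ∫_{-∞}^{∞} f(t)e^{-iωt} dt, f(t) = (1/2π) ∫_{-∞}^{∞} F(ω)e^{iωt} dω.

F[f₁*f₂](ω) = \frac{\pi e^{- \frac{5 \omega^{2}}{64}}}{8}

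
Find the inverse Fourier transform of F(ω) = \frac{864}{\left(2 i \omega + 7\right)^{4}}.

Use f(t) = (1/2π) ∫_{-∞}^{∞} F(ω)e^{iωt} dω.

f(t) = 9 t^{3} e^{- \frac{7 t}{2}} u\left(t\right)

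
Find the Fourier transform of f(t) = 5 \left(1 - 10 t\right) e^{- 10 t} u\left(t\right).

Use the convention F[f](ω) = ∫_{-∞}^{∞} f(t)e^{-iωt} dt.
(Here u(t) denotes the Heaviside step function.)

F(ω) = \frac{5 i \omega}{- \omega^{2} + 20 i \omega + 100}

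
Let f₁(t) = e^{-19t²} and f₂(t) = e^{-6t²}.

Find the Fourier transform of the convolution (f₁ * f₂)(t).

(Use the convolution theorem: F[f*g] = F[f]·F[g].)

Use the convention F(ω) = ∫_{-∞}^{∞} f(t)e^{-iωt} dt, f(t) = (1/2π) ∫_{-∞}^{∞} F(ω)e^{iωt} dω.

F[f₁*f₂](ω) = \frac{\sqrt{114} \pi e^{- \frac{25 \omega^{2}}{456}}}{114}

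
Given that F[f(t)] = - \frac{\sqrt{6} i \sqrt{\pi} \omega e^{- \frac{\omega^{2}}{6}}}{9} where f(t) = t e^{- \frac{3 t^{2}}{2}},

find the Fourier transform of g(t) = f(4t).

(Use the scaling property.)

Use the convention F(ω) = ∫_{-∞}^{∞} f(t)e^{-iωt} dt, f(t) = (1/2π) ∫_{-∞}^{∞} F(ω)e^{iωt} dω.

F[g](ω) = - \frac{\sqrt{6} i \sqrt{\pi} \omega e^{- \frac{\omega^{2}}{96}}}{144}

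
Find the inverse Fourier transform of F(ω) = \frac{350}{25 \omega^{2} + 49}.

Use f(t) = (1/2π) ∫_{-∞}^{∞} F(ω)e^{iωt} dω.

f(t) = 5 e^{- \frac{7 \left|{t}\right|}{5}}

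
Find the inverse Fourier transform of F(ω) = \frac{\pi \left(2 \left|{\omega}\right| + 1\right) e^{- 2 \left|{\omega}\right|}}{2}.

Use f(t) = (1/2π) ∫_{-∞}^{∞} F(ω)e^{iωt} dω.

f(t) = \frac{8}{\left(t^{2} + 4\right)^{2}}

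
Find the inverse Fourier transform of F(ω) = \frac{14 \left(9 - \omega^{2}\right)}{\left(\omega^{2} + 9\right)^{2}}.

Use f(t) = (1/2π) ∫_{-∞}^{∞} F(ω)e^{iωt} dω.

f(t) = 7 e^{- 3 \left|{t}\right|} \left|{t}\right|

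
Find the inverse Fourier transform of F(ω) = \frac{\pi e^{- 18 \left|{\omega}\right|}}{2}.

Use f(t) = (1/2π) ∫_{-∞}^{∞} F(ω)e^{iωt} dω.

f(t) = \frac{9}{t^{2} + 324}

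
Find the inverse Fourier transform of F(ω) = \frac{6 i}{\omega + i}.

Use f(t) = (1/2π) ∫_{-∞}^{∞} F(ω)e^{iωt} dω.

f(t) = 6 e^{t} u\left(- t\right)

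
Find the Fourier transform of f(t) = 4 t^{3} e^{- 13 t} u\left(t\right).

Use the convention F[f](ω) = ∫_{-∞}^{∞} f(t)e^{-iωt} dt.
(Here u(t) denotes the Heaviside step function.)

F(ω) = \frac{24}{\left(i \omega + 13\right)^{4}}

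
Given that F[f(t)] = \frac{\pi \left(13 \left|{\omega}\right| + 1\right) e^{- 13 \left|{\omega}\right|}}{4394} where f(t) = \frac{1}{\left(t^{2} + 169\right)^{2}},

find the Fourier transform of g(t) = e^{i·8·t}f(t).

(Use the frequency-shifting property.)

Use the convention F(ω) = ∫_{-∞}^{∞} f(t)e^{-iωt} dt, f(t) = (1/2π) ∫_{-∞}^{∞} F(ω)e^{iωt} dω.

F[g](ω) = \frac{\pi \left(13 \left|{\omega - 8}\right| + 1\right) e^{- 13 \left|{\omega - 8}\right|}}{4394}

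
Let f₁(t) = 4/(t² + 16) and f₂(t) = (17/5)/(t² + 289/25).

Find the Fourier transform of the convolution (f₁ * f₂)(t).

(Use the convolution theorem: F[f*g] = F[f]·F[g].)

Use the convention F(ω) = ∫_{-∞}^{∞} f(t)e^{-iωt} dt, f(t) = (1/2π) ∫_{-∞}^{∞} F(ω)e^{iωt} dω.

F[f₁*f₂](ω) = \pi^{2} e^{- \frac{37 \left|{\omega}\right|}{5}}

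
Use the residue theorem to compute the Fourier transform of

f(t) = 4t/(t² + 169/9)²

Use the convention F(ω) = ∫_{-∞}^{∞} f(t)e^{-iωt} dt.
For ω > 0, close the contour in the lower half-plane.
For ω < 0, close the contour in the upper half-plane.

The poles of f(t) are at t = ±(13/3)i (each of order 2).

Let g(z) = f(z)e^{-iωz}; for large |z| the factor e^{-iωz} decays in the lower half-plane when ω > 0 and in the upper half-plane when ω < 0.

Case ω > 0 (lower half-plane, clockwise contour ⇒ F(ω) = -2πi·ΣRes):
  Res_{z = - \frac{13 i}{3}} g(z) = \frac{3 \omega e^{- \frac{13 \omega}{3}}}{13} (pole of order 2)
  F(ω) = -2πi·ΣRes = - \frac{6 i \pi \omega e^{- \frac{13 \omega}{3}}}{13}

Case ω < 0 (upper half-plane, counterclockwise contour ⇒ F(ω) = +2πi·ΣRes):
  Res_{z = \frac{13 i}{3}} g(z) = - \frac{3 \omega e^{\frac{13 \omega}{3}}}{13} (pole of order 2)
  F(ω) = 2πi·ΣRes = - \frac{6 i \pi \omega e^{\frac{13 \omega}{3}}}{13}

Both cases combine into a single formula in |ω|:

F(ω) = - \frac{6 i \pi \omega e^{- \frac{13 \left|{\omega}\right|}{3}}}{13}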